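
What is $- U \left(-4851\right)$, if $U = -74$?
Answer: $-358974$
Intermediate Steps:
$- U \left(-4851\right) = - \left(-74\right) \left(-4851\right) = \left(-1\right) 358974 = -358974$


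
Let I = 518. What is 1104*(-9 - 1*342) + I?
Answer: -386986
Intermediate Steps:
1104*(-9 - 1*342) + I = 1104*(-9 - 1*342) + 518 = 1104*(-9 - 342) + 518 = 1104*(-351) + 518 = -387504 + 518 = -386986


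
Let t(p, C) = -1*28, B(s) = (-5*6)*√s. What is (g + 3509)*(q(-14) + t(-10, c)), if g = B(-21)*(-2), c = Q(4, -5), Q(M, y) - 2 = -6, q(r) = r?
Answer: -147378 - 2520*I*√21 ≈ -1.4738e+5 - 11548.0*I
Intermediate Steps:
Q(M, y) = -4 (Q(M, y) = 2 - 6 = -4)
B(s) = -30*√s
c = -4
t(p, C) = -28
g = 60*I*√21 (g = -30*I*√21*(-2) = 60*I*√21 ≈ 274.95*I)
(g + 3509)*(q(-14) + t(-10, c)) = (60*I*√21 + 3509)*(-14 - 28) = (3509 + 60*I*√21)*(-42) = -147378 - 2520*I*√21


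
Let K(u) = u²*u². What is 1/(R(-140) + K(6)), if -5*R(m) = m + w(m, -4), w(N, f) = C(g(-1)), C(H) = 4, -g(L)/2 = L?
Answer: 5/6616 ≈ 0.00075574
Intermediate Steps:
g(L) = -2*L
w(N, f) = 4
K(u) = u⁴
R(m) = -⅘ - m/5 (R(m) = -(m + 4)/5 = -(4 + m)/5 = -⅘ - m/5)
1/(R(-140) + K(6)) = 1/((-⅘ - ⅕*(-140)) + 6⁴) = 1/((-⅘ + 28) + 1296) = 1/(136/5 + 1296) = 1/(6616/5) = 5/6616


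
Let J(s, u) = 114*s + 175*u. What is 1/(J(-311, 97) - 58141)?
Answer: -1/76620 ≈ -1.3051e-5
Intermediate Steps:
1/(J(-311, 97) - 58141) = 1/((114*(-311) + 175*97) - 58141) = 1/((-35454 + 16975) - 58141) = 1/(-18479 - 58141) = 1/(-76620) = -1/76620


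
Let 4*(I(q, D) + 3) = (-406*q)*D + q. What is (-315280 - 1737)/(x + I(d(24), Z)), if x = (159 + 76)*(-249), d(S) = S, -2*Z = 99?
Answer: -317017/62070 ≈ -5.1074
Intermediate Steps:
Z = -99/2 (Z = -1/2*99 = -99/2 ≈ -49.500)
I(q, D) = -3 + q/4 - 203*D*q/2 (I(q, D) = -3 + ((-406*q)*D + q)/4 = -3 + (-406*D*q + q)/4 = -3 + (q - 406*D*q)/4 = -3 + (q/4 - 203*D*q/2) = -3 + q/4 - 203*D*q/2)
x = -58515 (x = 235*(-249) = -58515)
(-315280 - 1737)/(x + I(d(24), Z)) = (-315280 - 1737)/(-58515 + (-3 + (1/4)*24 - 203/2*(-99/2)*24)) = -317017/(-58515 + (-3 + 6 + 120582)) = -317017/(-58515 + 120585) = -317017/62070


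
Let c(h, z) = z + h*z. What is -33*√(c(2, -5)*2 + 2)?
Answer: -66*I*√7 ≈ -174.62*I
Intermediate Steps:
-33*√(c(2, -5)*2 + 2) = -33*√(-5*(1 + 2)*2 + 2) = -33*√(-5*3*2 + 2) = -33*√(-15*2 + 2) = -33*√(-30 + 2) = -66*I*√7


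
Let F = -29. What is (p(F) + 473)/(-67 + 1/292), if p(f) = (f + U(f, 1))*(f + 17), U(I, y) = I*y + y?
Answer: -337844/19563 ≈ -17.270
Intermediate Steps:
U(I, y) = y + I*y
p(f) = (1 + 2*f)*(17 + f) (p(f) = (f + 1*(1 + f))*(f + 17) = (f + (1 + f))*(17 + f) = (1 + 2*f)*(17 + f))
(p(F) + 473)/(-67 + 1/292) = ((17 + 2*(-29)² + 35*(-29)) + 473)/(-67 + 1/292) = ((17 + 2*841 - 1015) + 473)/(-67 + 1/292) = ((17 + 1682 - 1015) + 473)/(-19563/292) = (684 + 473)*(-292/19563) = 1157*(-292/19563) = -337844/19563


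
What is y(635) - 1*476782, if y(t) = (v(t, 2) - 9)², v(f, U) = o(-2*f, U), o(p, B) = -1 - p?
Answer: 1110818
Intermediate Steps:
v(f, U) = -1 + 2*f (v(f, U) = -1 - (-2)*f = -1 + 2*f)
y(t) = (-10 + 2*t)² (y(t) = ((-1 + 2*t) - 9)² = (-10 + 2*t)²)
y(635) - 1*476782 = 4*(-5 + 635)² - 1*476782 = 4*630² - 476782 = 4*396900 - 476782 = 1587600 - 476782 = 1110818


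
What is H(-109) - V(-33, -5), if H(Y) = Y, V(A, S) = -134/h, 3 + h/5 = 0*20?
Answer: -1769/15 ≈ -117.93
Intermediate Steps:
h = -15 (h = -15 + 5*(0*20) = -15 + 5*0 = -15 + 0 = -15)
V(A, S) = 134/15 (V(A, S) = -134/(-15) = -134*(-1/15) = 134/15)
H(-109) - V(-33, -5) = -109 - 1*134/15 = -109 - 134/15 = -1769/15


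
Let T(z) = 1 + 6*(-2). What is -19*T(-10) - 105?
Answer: 104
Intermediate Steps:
T(z) = -11 (T(z) = 1 - 12 = -11)
-19*T(-10) - 105 = -19*(-11) - 105 = 209 - 105 = 104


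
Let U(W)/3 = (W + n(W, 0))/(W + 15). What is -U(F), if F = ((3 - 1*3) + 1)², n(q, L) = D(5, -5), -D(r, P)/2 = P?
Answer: -33/16 ≈ -2.0625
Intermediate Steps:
D(r, P) = -2*P
n(q, L) = 10 (n(q, L) = -2*(-5) = 10)
F = 1 (F = ((3 - 3) + 1)² = (0 + 1)² = 1² = 1)
U(W) = 3*(10 + W)/(15 + W) (U(W) = 3*((W + 10)/(W + 15)) = 3*((10 + W)/(15 + W)) = 3*(10 + W)/(15 + W))
-U(F) = -3*(10 + 1)/(15 + 1) = -3*11/16 = -1*33/16 = -33/16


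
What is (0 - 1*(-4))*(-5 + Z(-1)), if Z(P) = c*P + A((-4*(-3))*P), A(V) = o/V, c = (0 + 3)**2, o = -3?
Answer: -55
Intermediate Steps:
c = 9 (c = 3**2 = 9)
A(V) = -3/V
Z(P) = 9*P - 1/(4*P) (Z(P) = 9*P - 3*1/(12*P) = 9*P - 1/(4*P))
(0 - 1*(-4))*(-5 + Z(-1)) = (0 - 1*(-4))*(-5 + (9*(-1) - 1/4/(-1))) = (0 + 4)*(-5 + (-9 - 1/4*(-1))) = 4*(-5 + (-9 + 1/4)) = 4*(-5 - 35/4) = 4*(-55/4) = -55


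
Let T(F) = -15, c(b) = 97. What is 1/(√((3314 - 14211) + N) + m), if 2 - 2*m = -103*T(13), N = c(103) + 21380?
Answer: -3086/2338529 - 184*√5/2338529 ≈ -0.0014956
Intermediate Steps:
N = 21477 (N = 97 + 21380 = 21477)
m = -1543/2 (m = 1 - (-103)*(-15)/2 = 1 - ½*1545 = 1 - 1545/2 = -1543/2 ≈ -771.50)
1/(√((3314 - 14211) + N) + m) = 1/(√((3314 - 14211) + 21477) - 1543/2) = 1/(√(-10897 + 21477) - 1543/2) = 1/(√10580 - 1543/2) = 1/(46*√5 - 1543/2) = 1/(-1543/2 + 46*√5)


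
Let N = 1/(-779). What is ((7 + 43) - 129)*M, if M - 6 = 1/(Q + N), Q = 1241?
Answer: -458295353/966738 ≈ -474.06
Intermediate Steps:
N = -1/779 ≈ -0.0012837
M = 5801207/966738 (M = 6 + 1/(1241 - 1/779) = 6 + 1/(966738/779) = 6 + 779/966738 = 5801207/966738 ≈ 6.0008)
((7 + 43) - 129)*M = ((7 + 43) - 129)*(5801207/966738) = (50 - 129)*(5801207/966738) = -79*5801207/966738 = -458295353/966738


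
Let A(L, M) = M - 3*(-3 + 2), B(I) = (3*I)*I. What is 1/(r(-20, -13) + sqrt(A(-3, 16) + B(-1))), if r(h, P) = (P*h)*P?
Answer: -1690/5712189 - sqrt(22)/11424378 ≈ -0.00029627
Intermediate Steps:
B(I) = 3*I**2
r(h, P) = h*P**2
A(L, M) = 3 + M (A(L, M) = M - 3*(-1) = M + 3 = 3 + M)
1/(r(-20, -13) + sqrt(A(-3, 16) + B(-1))) = 1/(-20*(-13)**2 + sqrt((3 + 16) + 3*(-1)**2)) = 1/(-20*169 + sqrt(19 + 3*1)) = 1/(-3380 + sqrt(19 + 3)) = 1/(-3380 + sqrt(22))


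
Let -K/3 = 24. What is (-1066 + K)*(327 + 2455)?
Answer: -3165916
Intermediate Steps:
K = -72 (K = -3*24 = -72)
(-1066 + K)*(327 + 2455) = (-1066 - 72)*(327 + 2455) = -1138*2782 = -3165916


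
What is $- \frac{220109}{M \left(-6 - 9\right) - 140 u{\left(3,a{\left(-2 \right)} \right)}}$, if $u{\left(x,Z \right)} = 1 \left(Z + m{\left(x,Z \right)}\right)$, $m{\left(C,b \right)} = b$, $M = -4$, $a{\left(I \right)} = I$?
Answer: $- \frac{220109}{620} \approx -355.01$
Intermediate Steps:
$u{\left(x,Z \right)} = 2 Z$ ($u{\left(x,Z \right)} = 1 \left(Z + Z\right) = 1 \cdot 2 Z = 2 Z$)
$- \frac{220109}{M \left(-6 - 9\right) - 140 u{\left(3,a{\left(-2 \right)} \right)}} = - \frac{220109}{- 4 \left(-6 - 9\right) - 140 \cdot 2 \left(-2\right)} = - \frac{220109}{\left(-4\right) \left(-15\right) - -560} = - \frac{220109}{60 + 560} = - \frac{220109}{620}$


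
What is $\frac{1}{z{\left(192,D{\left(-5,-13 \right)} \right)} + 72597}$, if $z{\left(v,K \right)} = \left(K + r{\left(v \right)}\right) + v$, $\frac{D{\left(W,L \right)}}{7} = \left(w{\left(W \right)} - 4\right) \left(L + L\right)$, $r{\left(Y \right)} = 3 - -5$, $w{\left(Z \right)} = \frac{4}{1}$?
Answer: $\frac{1}{72797} \approx 1.3737 \cdot 10^{-5}$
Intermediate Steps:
$w{\left(Z \right)} = 4$ ($w{\left(Z \right)} = 4 \cdot 1 = 4$)
$r{\left(Y \right)} = 8$ ($r{\left(Y \right)} = 3 + 5 = 8$)
$D{\left(W,L \right)} = 0$ ($D{\left(W,L \right)} = 7 \left(4 - 4\right) \left(L + L\right) = 7 \cdot 0 \cdot 2 L = 7 \cdot 0 = 0$)
$z{\left(v,K \right)} = 8 + K + v$ ($z{\left(v,K \right)} = \left(K + 8\right) + v = \left(8 + K\right) + v = 8 + K + v$)
$\frac{1}{z{\left(192,D{\left(-5,-13 \right)} \right)} + 72597} = \frac{1}{\left(8 + 0 + 192\right) + 72597} = \frac{1}{200 + 72597} = \frac{1}{72797}$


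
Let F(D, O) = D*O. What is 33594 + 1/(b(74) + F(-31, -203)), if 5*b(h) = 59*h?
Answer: 1203706619/35831 ≈ 33594.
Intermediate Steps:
b(h) = 59*h/5 (b(h) = (59*h)/5 = 59*h/5)
33594 + 1/(b(74) + F(-31, -203)) = 33594 + 1/((59/5)*74 - 31*(-203)) = 33594 + 1/(4366/5 + 6293) = 33594 + 1/(35831/5) = 33594 + 5/35831 = 1203706619/35831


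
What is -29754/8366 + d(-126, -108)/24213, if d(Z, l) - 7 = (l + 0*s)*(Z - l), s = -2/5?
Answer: -352055768/101282979 ≈ -3.4760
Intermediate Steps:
s = -2/5 (s = -2*1/5 = -2/5 ≈ -0.40000)
d(Z, l) = 7 + l*(Z - l) (d(Z, l) = 7 + (l + 0*(-2/5))*(Z - l) = 7 + (l + 0)*(Z - l) = 7 + l*(Z - l))
-29754/8366 + d(-126, -108)/24213 = -29754/8366 + (7 - 1*(-108)**2 - 126*(-108))/24213 = -29754*1/8366 + (7 - 1*11664 + 13608)*(1/24213) = -14877/4183 + (7 - 11664 + 13608)*(1/24213) = -14877/4183 + 1951*(1/24213) = -14877/4183 + 1951/24213 = -352055768/101282979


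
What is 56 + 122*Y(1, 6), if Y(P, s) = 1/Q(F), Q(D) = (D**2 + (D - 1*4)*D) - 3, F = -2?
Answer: 850/13 ≈ 65.385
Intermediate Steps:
Q(D) = -3 + D**2 + D*(-4 + D) (Q(D) = (D**2 + (D - 4)*D) - 3 = (D**2 + (-4 + D)*D) - 3 = (D**2 + D*(-4 + D)) - 3 = -3 + D**2 + D*(-4 + D))
Y(P, s) = 1/13 (Y(P, s) = 1/(-3 - 4*(-2) + 2*(-2)**2) = 1/(-3 + 8 + 2*4) = 1/(-3 + 8 + 8) = 1/13)
56 + 122*Y(1, 6) = 56 + 122*(1/13) = 56 + 122/13 = 850/13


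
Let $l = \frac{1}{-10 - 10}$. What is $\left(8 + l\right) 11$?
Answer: $\frac{1749}{20} \approx 87.45$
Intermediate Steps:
$l = - \frac{1}{20}$ ($l = \frac{1}{-20} = - \frac{1}{20} \approx -0.05$)
$\left(8 + l\right) 11 = \left(8 - \frac{1}{20}\right) 11 = \frac{159}{20} \cdot 11 = \frac{1749}{20}$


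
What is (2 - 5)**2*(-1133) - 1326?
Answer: -11523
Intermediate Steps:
(2 - 5)**2*(-1133) - 1326 = (-3)**2*(-1133) - 1326 = 9*(-1133) - 1326 = -10197 - 1326 = -11523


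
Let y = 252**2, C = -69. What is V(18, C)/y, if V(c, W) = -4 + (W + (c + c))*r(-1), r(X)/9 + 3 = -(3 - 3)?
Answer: 887/63504 ≈ 0.013968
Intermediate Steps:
r(X) = -27 (r(X) = -27 + 9*(-(3 - 3)) = -27 + 9*(-1*0) = -27 + 9*0 = -27 + 0 = -27)
V(c, W) = -4 - 54*c - 27*W (V(c, W) = -4 + (W + (c + c))*(-27) = -4 + (W + 2*c)*(-27) = -4 + (-54*c - 27*W) = -4 - 54*c - 27*W)
y = 63504
V(18, C)/y = (-4 - 54*18 - 27*(-69))/63504 = (-4 - 972 + 1863)*(1/63504) = 887*(1/63504) = 887/63504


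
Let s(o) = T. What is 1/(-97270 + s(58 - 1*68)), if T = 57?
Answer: -1/97213 ≈ -1.0287e-5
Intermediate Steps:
s(o) = 57
1/(-97270 + s(58 - 1*68)) = 1/(-97270 + 57) = 1/(-97213) = -1/97213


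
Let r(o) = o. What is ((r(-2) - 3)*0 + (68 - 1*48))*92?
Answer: 1840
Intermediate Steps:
((r(-2) - 3)*0 + (68 - 1*48))*92 = ((-2 - 3)*0 + (68 - 1*48))*92 = (-5*0 + (68 - 48))*92 = (0 + 20)*92 = 20*92 = 1840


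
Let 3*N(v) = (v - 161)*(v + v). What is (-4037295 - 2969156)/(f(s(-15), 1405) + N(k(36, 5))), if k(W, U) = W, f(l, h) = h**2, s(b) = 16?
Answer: -7006451/1971025 ≈ -3.5547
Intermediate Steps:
N(v) = 2*v*(-161 + v)/3 (N(v) = ((v - 161)*(v + v))/3 = ((-161 + v)*(2*v))/3 = (2*v*(-161 + v))/3 = 2*v*(-161 + v)/3)
(-4037295 - 2969156)/(f(s(-15), 1405) + N(k(36, 5))) = (-4037295 - 2969156)/(1405**2 + (2/3)*36*(-161 + 36)) = -7006451/(1974025 + (2/3)*36*(-125)) = -7006451/(1974025 - 3000) = -7006451/1971025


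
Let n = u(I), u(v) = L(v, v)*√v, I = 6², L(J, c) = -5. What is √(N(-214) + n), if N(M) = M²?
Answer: 7*√934 ≈ 213.93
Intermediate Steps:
I = 36
u(v) = -5*√v
n = -30 (n = -5*√36 = -5*6 = -30)
√(N(-214) + n) = √((-214)² - 30) = √(45796 - 30) = √45766 = 7*√934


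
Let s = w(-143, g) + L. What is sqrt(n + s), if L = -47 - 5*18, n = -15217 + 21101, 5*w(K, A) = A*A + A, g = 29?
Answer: sqrt(5921) ≈ 76.948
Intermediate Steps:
w(K, A) = A/5 + A**2/5 (w(K, A) = (A*A + A)/5 = (A**2 + A)/5 = (A + A**2)/5 = A/5 + A**2/5)
n = 5884
L = -137 (L = -47 - 90 = -137)
s = 37 (s = (1/5)*29*(1 + 29) - 137 = (1/5)*29*30 - 137 = 174 - 137 = 37)
sqrt(n + s) = sqrt(5884 + 37) = sqrt(5921)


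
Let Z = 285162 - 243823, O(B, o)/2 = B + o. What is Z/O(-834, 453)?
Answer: -41339/762 ≈ -54.251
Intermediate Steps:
O(B, o) = 2*B + 2*o (O(B, o) = 2*(B + o) = 2*B + 2*o)
Z = 41339
Z/O(-834, 453) = 41339/(2*(-834) + 2*453) = 41339/(-1668 + 906) = 41339/(-762) = 41339*(-1/762) = -41339/762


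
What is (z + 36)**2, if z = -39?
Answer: 9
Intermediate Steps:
(z + 36)**2 = (-39 + 36)**2 = (-3)**2 = 9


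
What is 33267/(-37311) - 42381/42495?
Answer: -332773184/176170105 ≈ -1.8889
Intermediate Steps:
33267/(-37311) - 42381/42495 = 33267*(-1/37311) - 42381*1/42495 = -11089/12437 - 14127/14165 = -332773184/176170105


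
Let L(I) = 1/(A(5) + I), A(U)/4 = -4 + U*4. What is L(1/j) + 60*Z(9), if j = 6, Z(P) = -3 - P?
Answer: -277194/385 ≈ -719.98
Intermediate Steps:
A(U) = -16 + 16*U (A(U) = 4*(-4 + U*4) = 4*(-4 + 4*U) = -16 + 16*U)
L(I) = 1/(64 + I) (L(I) = 1/((-16 + 16*5) + I) = 1/((-16 + 80) + I) = 1/(64 + I))
L(1/j) + 60*Z(9) = 1/(64 + 1/6) + 60*(-3 - 1*9) = 1/(64 + ⅙) + 60*(-3 - 9) = 1/(385/6) + 60*(-12) = 6/385 - 720 = -277194/385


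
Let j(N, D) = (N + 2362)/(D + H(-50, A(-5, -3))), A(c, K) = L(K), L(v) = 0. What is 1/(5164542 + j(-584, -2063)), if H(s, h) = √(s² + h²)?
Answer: 2013/10396221268 ≈ 1.9363e-7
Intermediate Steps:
A(c, K) = 0
H(s, h) = √(h² + s²)
j(N, D) = (2362 + N)/(50 + D) (j(N, D) = (N + 2362)/(D + √(0² + (-50)²)) = (2362 + N)/(D + √(0 + 2500)) = (2362 + N)/(D + √2500) = (2362 + N)/(D + 50) = (2362 + N)/(50 + D))
1/(5164542 + j(-584, -2063)) = 1/(5164542 + (2362 - 584)/(50 - 2063)) = 1/(5164542 + 1778/(-2013)) = 1/(5164542 - 1/2013*1778) = 1/(5164542 - 1778/2013) = 1/(10396221268/2013) = 2013/10396221268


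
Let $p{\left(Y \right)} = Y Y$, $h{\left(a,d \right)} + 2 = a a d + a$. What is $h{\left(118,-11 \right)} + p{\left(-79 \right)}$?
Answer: $-146807$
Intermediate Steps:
$h{\left(a,d \right)} = -2 + a + d a^{2}$ ($h{\left(a,d \right)} = -2 + \left(a a d + a\right) = -2 + \left(a^{2} d + a\right) = -2 + \left(d a^{2} + a\right) = -2 + \left(a + d a^{2}\right) = -2 + a + d a^{2}$)
$p{\left(Y \right)} = Y^{2}$
$h{\left(118,-11 \right)} + p{\left(-79 \right)} = \left(-2 + 118 - 11 \cdot 118^{2}\right) + \left(-79\right)^{2} = \left(-2 + 118 - 153164\right) + 6241 = -153048 + 6241 = -146807$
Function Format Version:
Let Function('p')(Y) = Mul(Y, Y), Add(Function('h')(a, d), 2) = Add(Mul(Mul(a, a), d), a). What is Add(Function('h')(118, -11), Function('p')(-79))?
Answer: -146807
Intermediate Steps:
Function('h')(a, d) = Add(-2, a, Mul(d, Pow(a, 2))) (Function('h')(a, d) = Add(-2, Add(Mul(Mul(a, a), d), a)) = Add(-2, Add(Mul(Pow(a, 2), d), a)) = Add(-2, Add(Mul(d, Pow(a, 2)), a)) = Add(-2, Add(a, Mul(d, Pow(a, 2)))) = Add(-2, a, Mul(d, Pow(a, 2))))
Function('p')(Y) = Pow(Y, 2)
Add(Function('h')(118, -11), Function('p')(-79)) = Add(Add(-2, 118, Mul(-11, Pow(118, 2))), Pow(-79, 2)) = Add(Add(-2, 118, Mul(-11, 13924)), 6241) = Add(Add(-2, 118, -153164), 6241) = Add(-153048, 6241) = -146807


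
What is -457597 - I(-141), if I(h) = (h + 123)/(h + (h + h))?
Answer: -21507061/47 ≈ -4.5760e+5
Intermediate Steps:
I(h) = (123 + h)/(3*h) (I(h) = (123 + h)/(h + 2*h) = (123 + h)/((3*h)) = (123 + h)*(1/(3*h)) = (123 + h)/(3*h))
-457597 - I(-141) = -457597 - (123 - 141)/(3*(-141)) = -457597 - (-1)*(-18)/(3*141) = -457597 - 1*2/47 = -457597 - 2/47 = -21507061/47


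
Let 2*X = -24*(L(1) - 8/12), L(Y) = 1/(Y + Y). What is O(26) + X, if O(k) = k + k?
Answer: 54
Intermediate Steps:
L(Y) = 1/(2*Y)
O(k) = 2*k
X = 2 (X = (-24*((½)/1 - 8/12))/2 = (-24*((½)*1 - 8*1/12))/2 = (-24*(½ - ⅔))/2 = (-24*(-⅙))/2 = (½)*4 = 2)
O(26) + X = 2*26 + 2 = 52 + 2 = 54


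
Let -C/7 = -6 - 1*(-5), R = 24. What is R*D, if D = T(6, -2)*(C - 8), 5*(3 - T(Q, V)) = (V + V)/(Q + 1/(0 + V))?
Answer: -4152/55 ≈ -75.491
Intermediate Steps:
C = 7 (C = -7*(-6 - 1*(-5)) = -7*(-6 + 5) = -7*(-1) = 7)
T(Q, V) = 3 - 2*V/(5*(Q + 1/V)) (T(Q, V) = 3 - (V + V)/(5*(Q + 1/(0 + V))) = 3 - 2*V/(5*(Q + 1/V)))
D = -173/55 (D = ((15 - 2*(-2)² + 15*6*(-2))/(5*(1 + 6*(-2))))*(7 - 8) = ((15 - 2*4 - 180)/(5*(1 - 12)))*(-1) = ((⅕)*(15 - 8 - 180)/(-11))*(-1) = ((⅕)*(-1/11)*(-173))*(-1) = (173/55)*(-1) = -173/55 ≈ -3.1455)
R*D = 24*(-173/55) = -4152/55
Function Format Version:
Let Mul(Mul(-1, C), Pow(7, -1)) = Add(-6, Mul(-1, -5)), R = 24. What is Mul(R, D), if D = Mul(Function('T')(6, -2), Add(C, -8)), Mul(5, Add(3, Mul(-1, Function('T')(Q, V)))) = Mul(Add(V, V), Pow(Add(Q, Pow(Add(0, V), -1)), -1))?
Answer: Rational(-4152, 55) ≈ -75.491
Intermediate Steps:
C = 7 (C = Mul(-7, Add(-6, Mul(-1, -5))) = Mul(-7, Add(-6, 5)) = Mul(-7, -1) = 7)
Function('T')(Q, V) = Add(3, Mul(Rational(-2, 5), V, Pow(Add(Q, Pow(V, -1)), -1))) (Function('T')(Q, V) = Add(3, Mul(Rational(-1, 5), Mul(Add(V, V), Pow(Add(Q, Pow(Add(0, V), -1)), -1)))) = Add(3, Mul(Rational(-1, 5), Mul(Mul(2, V), Pow(Add(Q, Pow(V, -1)), -1)))) = Add(3, Mul(Rational(-1, 5), Mul(2, V, Pow(Add(Q, Pow(V, -1)), -1)))) = Add(3, Mul(Rational(-2, 5), V, Pow(Add(Q, Pow(V, -1)), -1))))
D = Rational(-173, 55) (D = Mul(Mul(Rational(1, 5), Pow(Add(1, Mul(6, -2)), -1), Add(15, Mul(-2, Pow(-2, 2)), Mul(15, 6, -2))), Add(7, -8)) = Mul(Mul(Rational(1, 5), Pow(Add(1, -12), -1), Add(15, Mul(-2, 4), -180)), -1) = Mul(Mul(Rational(1, 5), Pow(-11, -1), Add(15, -8, -180)), -1) = Mul(Mul(Rational(1, 5), Rational(-1, 11), -173), -1) = Mul(Rational(173, 55), -1) = Rational(-173, 55) ≈ -3.1455)
Mul(R, D) = Mul(24, Rational(-173, 55)) = Rational(-4152, 55)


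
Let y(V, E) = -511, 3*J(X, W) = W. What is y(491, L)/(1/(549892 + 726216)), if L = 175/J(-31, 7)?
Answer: -652091188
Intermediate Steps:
J(X, W) = W/3
L = 75 (L = 175/(((1/3)*7)) = 175/(7/3) = 175*(3/7) = 75)
y(491, L)/(1/(549892 + 726216)) = -511/(1/(549892 + 726216)) = -511/(1/1276108) = -511/1/1276108 = -511*1276108 = -652091188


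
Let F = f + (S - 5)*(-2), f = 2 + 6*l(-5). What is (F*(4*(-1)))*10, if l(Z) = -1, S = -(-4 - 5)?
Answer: 480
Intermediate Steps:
S = 9 (S = -1*(-9) = 9)
f = -4 (f = 2 + 6*(-1) = 2 - 6 = -4)
F = -12 (F = -4 + (9 - 5)*(-2) = -4 + 4*(-2) = -4 - 8 = -12)
(F*(4*(-1)))*10 = -48*(-1)*10 = -12*(-4)*10 = 48*10 = 480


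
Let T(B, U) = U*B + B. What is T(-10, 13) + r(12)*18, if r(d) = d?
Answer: 76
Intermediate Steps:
T(B, U) = B + B*U (T(B, U) = B*U + B = B + B*U)
T(-10, 13) + r(12)*18 = -10*(1 + 13) + 12*18 = -10*14 + 216 = -140 + 216 = 76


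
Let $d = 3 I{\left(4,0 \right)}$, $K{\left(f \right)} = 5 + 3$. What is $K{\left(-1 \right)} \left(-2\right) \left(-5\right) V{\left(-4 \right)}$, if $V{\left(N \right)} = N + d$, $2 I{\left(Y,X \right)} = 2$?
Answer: $-80$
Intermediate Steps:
$I{\left(Y,X \right)} = 1$ ($I{\left(Y,X \right)} = \frac{1}{2} \cdot 2 = 1$)
$K{\left(f \right)} = 8$
$d = 3$ ($d = 3 \cdot 1 = 3$)
$V{\left(N \right)} = 3 + N$ ($V{\left(N \right)} = N + 3 = 3 + N$)
$K{\left(-1 \right)} \left(-2\right) \left(-5\right) V{\left(-4 \right)} = 8 \left(-2\right) \left(-5\right) \left(3 - 4\right) = \left(-16\right) \left(-5\right) \left(-1\right) = 80 \left(-1\right) = -80$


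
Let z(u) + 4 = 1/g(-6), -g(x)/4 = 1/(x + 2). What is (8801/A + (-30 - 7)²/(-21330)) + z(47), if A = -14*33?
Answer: -18160099/821205 ≈ -22.114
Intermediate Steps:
A = -462
g(x) = -4/(2 + x) (g(x) = -4/(x + 2) = -4/(2 + x))
z(u) = -3 (z(u) = -4 + 1/(-4/(2 - 6)) = -4 + 1/(-4/(-4)) = -4 + 1/(-4*(-¼)) = -4 + 1/1 = -4 + 1 = -3)
(8801/A + (-30 - 7)²/(-21330)) + z(47) = (8801/(-462) + (-30 - 7)²/(-21330)) - 3 = (8801*(-1/462) + (-37)²*(-1/21330)) - 3 = (-8801/462 + 1369*(-1/21330)) - 3 = (-8801/462 - 1369/21330) - 3 = -15696484/821205 - 3 = -18160099/821205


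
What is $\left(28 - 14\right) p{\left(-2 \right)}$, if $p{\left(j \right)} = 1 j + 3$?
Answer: $14$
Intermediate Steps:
$p{\left(j \right)} = 3 + j$ ($p{\left(j \right)} = j + 3 = 3 + j$)
$\left(28 - 14\right) p{\left(-2 \right)} = \left(28 - 14\right) \left(3 - 2\right) = 14 \cdot 1 = 14$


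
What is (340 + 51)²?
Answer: 152881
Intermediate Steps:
(340 + 51)² = 391² = 152881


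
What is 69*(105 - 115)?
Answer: -690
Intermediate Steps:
69*(105 - 115) = 69*(-10) = -690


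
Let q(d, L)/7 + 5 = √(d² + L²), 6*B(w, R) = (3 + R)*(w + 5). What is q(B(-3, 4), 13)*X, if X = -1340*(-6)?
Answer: -281400 + 18760*√1570 ≈ 4.6193e+5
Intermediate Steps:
B(w, R) = (3 + R)*(5 + w)/6 (B(w, R) = ((3 + R)*(w + 5))/6 = ((3 + R)*(5 + w))/6 = (3 + R)*(5 + w)/6)
q(d, L) = -35 + 7*√(L² + d²) (q(d, L) = -35 + 7*√(d² + L²) = -35 + 7*√(L² + d²))
X = 8040
q(B(-3, 4), 13)*X = (-35 + 7*√(13² + (5/2 + (½)*(-3) + (⅚)*4 + (⅙)*4*(-3))²))*8040 = (-35 + 7*√(169 + (5/2 - 3/2 + 10/3 - 2)²))*8040 = (-35 + 7*√(169 + (7/3)²))*8040 = (-35 + 7*√(169 + 49/9))*8040 = (-35 + 7*√(1570/9))*8040 = (-35 + 7*(√1570/3))*8040 = (-35 + 7*√1570/3)*8040 = -281400 + 18760*√1570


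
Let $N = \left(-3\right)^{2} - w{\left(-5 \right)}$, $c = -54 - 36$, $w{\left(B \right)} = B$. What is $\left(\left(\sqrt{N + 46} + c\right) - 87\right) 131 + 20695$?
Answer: $-2492 + 262 \sqrt{15} \approx -1477.3$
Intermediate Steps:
$c = -90$
$N = 14$ ($N = \left(-3\right)^{2} - -5 = 9 + 5 = 14$)
$\left(\left(\sqrt{N + 46} + c\right) - 87\right) 131 + 20695 = \left(\left(\sqrt{14 + 46} - 90\right) - 87\right) 131 + 20695 = \left(\left(\sqrt{60} - 90\right) - 87\right) 131 + 20695 = \left(\left(2 \sqrt{15} - 90\right) - 87\right) 131 + 20695 = \left(\left(-90 + 2 \sqrt{15}\right) - 87\right) 131 + 20695 = \left(-177 + 2 \sqrt{15}\right) 131 + 20695 = \left(-23187 + 262 \sqrt{15}\right) + 20695 = -2492 + 262 \sqrt{15}$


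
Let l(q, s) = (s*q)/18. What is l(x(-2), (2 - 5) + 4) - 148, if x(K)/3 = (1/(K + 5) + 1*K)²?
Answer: -7967/54 ≈ -147.54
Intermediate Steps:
x(K) = 3*(K + 1/(5 + K))² (x(K) = 3*(1/(K + 5) + 1*K)² = 3*(1/(5 + K) + K)² = 3*(K + 1/(5 + K))²)
l(q, s) = q*s/18 (l(q, s) = (q*s)*(1/18) = q*s/18)
l(x(-2), (2 - 5) + 4) - 148 = (3*(1 + (-2)² + 5*(-2))²/(5 - 2)²)*((2 - 5) + 4)/18 - 148 = (3*(1 + 4 - 10)²/3²)*(-3 + 4)/18 - 148 = (1/18)*(3*(⅑)*(-5)²)*1 - 148 = (1/18)*(3*(⅑)*25)*1 - 148 = (1/18)*(25/3)*1 - 148 = 25/54 - 148 = -7967/54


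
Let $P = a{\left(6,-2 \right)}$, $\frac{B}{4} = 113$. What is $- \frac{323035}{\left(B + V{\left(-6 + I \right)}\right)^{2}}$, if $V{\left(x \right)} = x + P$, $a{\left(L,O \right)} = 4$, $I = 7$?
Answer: $- \frac{323035}{208849} \approx -1.5467$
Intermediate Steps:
$B = 452$ ($B = 4 \cdot 113 = 452$)
$P = 4$
$V{\left(x \right)} = 4 + x$ ($V{\left(x \right)} = x + 4 = 4 + x$)
$- \frac{323035}{\left(B + V{\left(-6 + I \right)}\right)^{2}} = - \frac{323035}{\left(452 + \left(4 + \left(-6 + 7\right)\right)\right)^{2}} = - \frac{323035}{\left(452 + \left(4 + 1\right)\right)^{2}} = - \frac{323035}{\left(452 + 5\right)^{2}} = - \frac{323035}{457^{2}} = - \frac{323035}{208849}$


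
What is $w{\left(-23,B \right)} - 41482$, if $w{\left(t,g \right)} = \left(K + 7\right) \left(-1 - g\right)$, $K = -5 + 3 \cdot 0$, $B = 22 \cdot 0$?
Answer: $-41484$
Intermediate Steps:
$B = 0$
$K = -5$ ($K = -5 + 0 = -5$)
$w{\left(t,g \right)} = -2 - 2 g$ ($w{\left(t,g \right)} = \left(-5 + 7\right) \left(-1 - g\right) = 2 \left(-1 - g\right) = -2 - 2 g$)
$w{\left(-23,B \right)} - 41482 = \left(-2 - 0\right) - 41482 = \left(-2 + 0\right) - 41482 = -2 - 41482 = -41484$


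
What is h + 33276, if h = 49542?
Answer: 82818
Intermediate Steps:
h + 33276 = 49542 + 33276 = 82818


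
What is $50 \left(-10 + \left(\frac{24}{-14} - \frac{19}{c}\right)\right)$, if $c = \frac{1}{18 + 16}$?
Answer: $- \frac{230200}{7} \approx -32886.0$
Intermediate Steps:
$c = \frac{1}{34} \approx 0.029412$
$50 \left(-10 + \left(\frac{24}{-14} - \frac{19}{c}\right)\right) = 50 \left(-10 + \left(\frac{24}{-14} - 19 \frac{1}{\frac{1}{34}}\right)\right) = 50 \left(-10 + \left(24 \left(- \frac{1}{14}\right) - 646\right)\right) = 50 \left(-10 - \frac{4534}{7}\right) = 50 \left(- \frac{4604}{7}\right) = - \frac{230200}{7}$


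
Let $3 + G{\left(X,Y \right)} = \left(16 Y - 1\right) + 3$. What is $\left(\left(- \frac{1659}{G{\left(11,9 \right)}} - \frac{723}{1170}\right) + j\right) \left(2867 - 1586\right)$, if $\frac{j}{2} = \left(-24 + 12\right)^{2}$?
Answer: $\frac{505183273}{1430} \approx 3.5328 \cdot 10^{5}$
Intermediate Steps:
$G{\left(X,Y \right)} = -1 + 16 Y$ ($G{\left(X,Y \right)} = -3 + \left(\left(16 Y - 1\right) + 3\right) = -3 + \left(\left(-1 + 16 Y\right) + 3\right) = -3 + \left(2 + 16 Y\right) = -1 + 16 Y$)
$j = 288$ ($j = 2 \left(-24 + 12\right)^{2} = 2 \left(-12\right)^{2} = 2 \cdot 144 = 288$)
$\left(\left(- \frac{1659}{G{\left(11,9 \right)}} - \frac{723}{1170}\right) + j\right) \left(2867 - 1586\right) = \left(\left(- \frac{1659}{-1 + 16 \cdot 9} - \frac{723}{1170}\right) + 288\right) \left(2867 - 1586\right) = \left(\left(- \frac{1659}{-1 + 144} - \frac{241}{390}\right) + 288\right) 1281 = \left(\left(- \frac{1659}{143} - \frac{241}{390}\right) + 288\right) 1281 = \left(- \frac{52421}{4290} + 288\right) 1281 = \frac{1183099}{4290} \cdot 1281 = \frac{505183273}{1430}$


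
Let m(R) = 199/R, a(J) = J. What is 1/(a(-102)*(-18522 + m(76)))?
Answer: 38/71781123 ≈ 5.2939e-7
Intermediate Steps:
1/(a(-102)*(-18522 + m(76))) = 1/((-102)*(-18522 + 199/76)) = -1/(102*(-18522 + 199*(1/76))) = -1/(102*(-18522 + 199/76)) = -1/(102*(-1407473/76)) = -1/102*(-76/1407473) = 38/71781123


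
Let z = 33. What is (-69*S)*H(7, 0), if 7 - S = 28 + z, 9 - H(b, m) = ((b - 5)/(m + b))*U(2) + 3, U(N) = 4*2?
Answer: 96876/7 ≈ 13839.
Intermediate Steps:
U(N) = 8
H(b, m) = 6 - 8*(-5 + b)/(b + m) (H(b, m) = 9 - (((b - 5)/(m + b))*8 + 3) = 9 - (((-5 + b)/(b + m))*8 + 3) = 9 - (8*(-5 + b)/(b + m) + 3) = 9 - (3 + 8*(-5 + b)/(b + m)) = 9 + (-3 - 8*(-5 + b)/(b + m)) = 6 - 8*(-5 + b)/(b + m))
S = -54 (S = 7 - (28 + 33) = 7 - 1*61 = 7 - 61 = -54)
(-69*S)*H(7, 0) = (-69*(-54))*(2*(20 - 1*7 + 3*0)/(7 + 0)) = 3726*(2*(20 - 7 + 0)/7) = 3726*(2*(1/7)*13) = 3726*(26/7) = 96876/7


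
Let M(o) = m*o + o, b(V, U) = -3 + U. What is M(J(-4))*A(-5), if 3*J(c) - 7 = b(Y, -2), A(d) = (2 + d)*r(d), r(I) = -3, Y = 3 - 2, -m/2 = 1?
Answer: -6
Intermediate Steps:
m = -2 (m = -2*1 = -2)
Y = 1
A(d) = -6 - 3*d (A(d) = (2 + d)*(-3) = -6 - 3*d)
J(c) = ⅔ (J(c) = 7/3 + (-3 - 2)/3 = 7/3 + (⅓)*(-5) = 7/3 - 5/3 = ⅔)
M(o) = -o (M(o) = -2*o + o = -o)
M(J(-4))*A(-5) = (-1*⅔)*(-6 - 3*(-5)) = -2*(-6 + 15)/3 = -⅔*9 = -6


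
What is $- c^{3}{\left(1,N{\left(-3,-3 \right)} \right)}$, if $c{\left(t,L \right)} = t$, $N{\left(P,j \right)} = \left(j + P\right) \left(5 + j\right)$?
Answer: $-1$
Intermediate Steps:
$N{\left(P,j \right)} = \left(5 + j\right) \left(P + j\right)$ ($N{\left(P,j \right)} = \left(P + j\right) \left(5 + j\right) = \left(5 + j\right) \left(P + j\right)$)
$- c^{3}{\left(1,N{\left(-3,-3 \right)} \right)} = - 1^{3} = \left(-1\right) 1 = -1$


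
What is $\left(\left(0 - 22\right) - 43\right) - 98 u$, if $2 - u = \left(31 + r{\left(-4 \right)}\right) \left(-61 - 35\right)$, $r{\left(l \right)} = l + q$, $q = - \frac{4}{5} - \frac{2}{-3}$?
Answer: $- \frac{1265113}{5} \approx -2.5302 \cdot 10^{5}$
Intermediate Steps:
$q = - \frac{2}{15}$ ($q = \left(-4\right) \frac{1}{5} - - \frac{2}{3} = - \frac{4}{5} + \frac{2}{3} = - \frac{2}{15} \approx -0.13333$)
$r{\left(l \right)} = - \frac{2}{15} + l$ ($r{\left(l \right)} = l - \frac{2}{15} = - \frac{2}{15} + l$)
$u = \frac{12906}{5}$ ($u = 2 - \left(31 - \frac{62}{15}\right) \left(-61 - 35\right) = 2 - \left(31 - \frac{62}{15}\right) \left(-96\right) = 2 - \frac{403}{15} \left(-96\right) = 2 - - \frac{12896}{5} = 2 + \frac{12896}{5} = \frac{12906}{5} \approx 2581.2$)
$\left(\left(0 - 22\right) - 43\right) - 98 u = \left(\left(0 - 22\right) - 43\right) - \frac{1264788}{5} = \left(-22 - 43\right) - \frac{1264788}{5} = -65 - \frac{1264788}{5} = - \frac{1265113}{5}$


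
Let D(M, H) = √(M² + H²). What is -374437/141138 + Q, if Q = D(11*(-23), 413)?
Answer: -374437/141138 + √234578 ≈ 481.68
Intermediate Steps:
D(M, H) = √(H² + M²)
Q = √234578 (Q = √(413² + (11*(-23))²) = √(170569 + (-253)²) = √(170569 + 64009) = √234578 ≈ 484.33)
-374437/141138 + Q = -374437/141138 + √234578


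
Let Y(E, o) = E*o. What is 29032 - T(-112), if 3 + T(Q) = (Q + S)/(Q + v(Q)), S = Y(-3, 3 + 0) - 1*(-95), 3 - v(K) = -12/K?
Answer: 6823169/235 ≈ 29035.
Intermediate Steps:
v(K) = 3 + 12/K (v(K) = 3 - (-12)/K = 3 + 12/K)
S = 86 (S = -3*(3 + 0) - 1*(-95) = -3*3 + 95 = -9 + 95 = 86)
T(Q) = -3 + (86 + Q)/(3 + Q + 12/Q) (T(Q) = -3 + (Q + 86)/(Q + (3 + 12/Q)) = -3 + (86 + Q)/(3 + Q + 12/Q))
29032 - T(-112) = 29032 - (-36 - 2*(-112)² + 77*(-112))/(12 + (-112)² + 3*(-112)) = 29032 - (-36 - 2*12544 - 8624)/(12 + 12544 - 336) = 29032 - (-36 - 25088 - 8624)/12220 = 29032 - (-33748)/12220 = 29032 - 1*(-649/235) = 29032 + 649/235 = 6823169/235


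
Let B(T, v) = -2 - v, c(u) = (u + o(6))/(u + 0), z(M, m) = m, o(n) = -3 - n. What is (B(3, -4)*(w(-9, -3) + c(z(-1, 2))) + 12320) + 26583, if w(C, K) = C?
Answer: 38878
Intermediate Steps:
c(u) = (-9 + u)/u (c(u) = (u + (-3 - 1*6))/(u + 0) = (u + (-3 - 6))/u = (u - 9)/u = (-9 + u)/u)
(B(3, -4)*(w(-9, -3) + c(z(-1, 2))) + 12320) + 26583 = ((-2 - 1*(-4))*(-9 + (-9 + 2)/2) + 12320) + 26583 = ((-2 + 4)*(-9 + (½)*(-7)) + 12320) + 26583 = (2*(-9 - 7/2) + 12320) + 26583 = (2*(-25/2) + 12320) + 26583 = (-25 + 12320) + 26583 = 12295 + 26583 = 38878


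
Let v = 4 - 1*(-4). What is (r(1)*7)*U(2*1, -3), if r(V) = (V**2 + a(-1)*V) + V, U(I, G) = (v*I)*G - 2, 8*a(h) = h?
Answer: -2625/4 ≈ -656.25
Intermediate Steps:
v = 8 (v = 4 + 4 = 8)
a(h) = h/8
U(I, G) = -2 + 8*G*I (U(I, G) = (8*I)*G - 2 = 8*G*I - 2 = -2 + 8*G*I)
r(V) = V**2 + 7*V/8 (r(V) = (V**2 + ((1/8)*(-1))*V) + V = (V**2 - V/8) + V = V**2 + 7*V/8)
(r(1)*7)*U(2*1, -3) = (((1/8)*1*(7 + 8*1))*7)*(-2 + 8*(-3)*(2*1)) = (((1/8)*1*(7 + 8))*7)*(-2 + 8*(-3)*2) = (((1/8)*1*15)*7)*(-2 - 48) = ((15/8)*7)*(-50) = (105/8)*(-50) = -2625/4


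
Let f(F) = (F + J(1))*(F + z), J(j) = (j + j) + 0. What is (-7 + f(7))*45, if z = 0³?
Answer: 2520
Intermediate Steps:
J(j) = 2*j (J(j) = 2*j + 0 = 2*j)
z = 0
f(F) = F*(2 + F) (f(F) = (F + 2*1)*(F + 0) = (F + 2)*F = (2 + F)*F = F*(2 + F))
(-7 + f(7))*45 = (-7 + 7*(2 + 7))*45 = (-7 + 7*9)*45 = (-7 + 63)*45 = 56*45 = 2520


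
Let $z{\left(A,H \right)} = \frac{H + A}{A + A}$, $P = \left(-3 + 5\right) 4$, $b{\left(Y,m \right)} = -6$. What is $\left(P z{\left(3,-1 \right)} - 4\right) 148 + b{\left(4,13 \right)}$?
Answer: $- \frac{610}{3} \approx -203.33$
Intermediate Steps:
$P = 8$ ($P = 2 \cdot 4 = 8$)
$z{\left(A,H \right)} = \frac{A + H}{2 A}$
$\left(P z{\left(3,-1 \right)} - 4\right) 148 + b{\left(4,13 \right)} = \left(8 \frac{3 - 1}{2 \cdot 3} - 4\right) 148 - 6 = \left(8 \cdot \frac{1}{2} \cdot \frac{1}{3} \cdot 2 - 4\right) 148 - 6 = \left(8 \cdot \frac{1}{3} - 4\right) 148 - 6 = \left(\frac{8}{3} - 4\right) 148 - 6 = \left(- \frac{4}{3}\right) 148 - 6 = - \frac{592}{3} - 6 = - \frac{610}{3}$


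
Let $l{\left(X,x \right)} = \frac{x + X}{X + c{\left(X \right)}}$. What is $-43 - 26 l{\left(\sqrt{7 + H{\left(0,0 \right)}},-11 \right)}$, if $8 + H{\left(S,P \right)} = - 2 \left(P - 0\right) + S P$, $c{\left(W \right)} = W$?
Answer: $-56 - 143 i \approx -56.0 - 143.0 i$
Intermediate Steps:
$H{\left(S,P \right)} = -8 - 2 P + P S$ ($H{\left(S,P \right)} = -8 + \left(- 2 \left(P - 0\right) + S P\right) = -8 + \left(- 2 \left(P + 0\right) + P S\right) = -8 + \left(- 2 P + P S\right) = -8 - 2 P + P S$)
$l{\left(X,x \right)} = \frac{X + x}{2 X}$ ($l{\left(X,x \right)} = \frac{x + X}{X + X} = \frac{X + x}{2 X}$)
$-43 - 26 l{\left(\sqrt{7 + H{\left(0,0 \right)}},-11 \right)} = -43 - 26 \frac{\sqrt{7 - 8} - 11}{2 \sqrt{7 - 8}} = -43 - 26 \frac{\sqrt{-1} - 11}{2 \sqrt{-1}} = -43 - 26 \frac{i - 11}{2 i} = -43 - 26 \frac{- i \left(-11 + i\right)}{2} = -43 - 26 \left(- \frac{i \left(-11 + i\right)}{2}\right) = -43 + 13 i \left(-11 + i\right)$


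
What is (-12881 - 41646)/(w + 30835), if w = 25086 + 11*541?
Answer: -54527/61872 ≈ -0.88129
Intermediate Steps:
w = 31037 (w = 25086 + 5951 = 31037)
(-12881 - 41646)/(w + 30835) = (-12881 - 41646)/(31037 + 30835) = -54527/61872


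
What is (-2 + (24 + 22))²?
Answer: 1936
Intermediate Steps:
(-2 + (24 + 22))² = (-2 + 46)² = 44² = 1936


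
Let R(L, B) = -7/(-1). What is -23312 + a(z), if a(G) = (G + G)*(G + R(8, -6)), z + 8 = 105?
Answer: -3136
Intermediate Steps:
z = 97 (z = -8 + 105 = 97)
R(L, B) = 7 (R(L, B) = -7*(-1) = 7)
a(G) = 2*G*(7 + G) (a(G) = (G + G)*(G + 7) = (2*G)*(7 + G) = 2*G*(7 + G))
-23312 + a(z) = -23312 + 2*97*(7 + 97) = -23312 + 2*97*104 = -23312 + 20176 = -3136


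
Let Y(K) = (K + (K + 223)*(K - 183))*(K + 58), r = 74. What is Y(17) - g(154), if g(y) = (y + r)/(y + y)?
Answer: -229977882/77 ≈ -2.9867e+6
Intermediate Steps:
Y(K) = (58 + K)*(K + (-183 + K)*(223 + K)) (Y(K) = (K + (223 + K)*(-183 + K))*(58 + K) = (K + (-183 + K)*(223 + K))*(58 + K) = (58 + K)*(K + (-183 + K)*(223 + K)))
g(y) = (74 + y)/(2*y) (g(y) = (y + 74)/(y + y) = (74 + y)/((2*y)) = (74 + y)*(1/(2*y)) = (74 + y)/(2*y))
Y(17) - g(154) = (-2366922 + 17³ - 38431*17 + 99*17²) - (74 + 154)/(2*154) = (-2366922 + 4913 - 653327 + 99*289) - 228/(2*154) = (-2366922 + 4913 - 653327 + 28611) - 1*57/77 = -2986725 - 57/77 = -229977882/77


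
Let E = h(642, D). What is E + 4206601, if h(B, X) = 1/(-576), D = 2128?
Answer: 2423002175/576 ≈ 4.2066e+6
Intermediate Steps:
h(B, X) = -1/576
E = -1/576 ≈ -0.0017361
E + 4206601 = -1/576 + 4206601 = 2423002175/576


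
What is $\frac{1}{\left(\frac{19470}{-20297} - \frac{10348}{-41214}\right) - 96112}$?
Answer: $- \frac{418260279}{40200128136860} \approx -1.0404 \cdot 10^{-5}$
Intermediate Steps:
$\frac{1}{\left(\frac{19470}{-20297} - \frac{10348}{-41214}\right) - 96112} = \frac{1}{\left(19470 \left(- \frac{1}{20297}\right) - - \frac{5174}{20607}\right) - 96112} = \frac{1}{\left(- \frac{19470}{20297} + \frac{5174}{20607}\right) - 96112} = \frac{1}{- \frac{296201612}{418260279} - 96112} = \frac{1}{- \frac{40200128136860}{418260279}} = - \frac{418260279}{40200128136860}$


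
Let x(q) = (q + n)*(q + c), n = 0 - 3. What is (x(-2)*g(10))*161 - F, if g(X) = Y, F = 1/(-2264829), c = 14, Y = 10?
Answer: -218782481399/2264829 ≈ -96600.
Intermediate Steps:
n = -3
F = -1/2264829 ≈ -4.4153e-7
g(X) = 10
x(q) = (-3 + q)*(14 + q) (x(q) = (q - 3)*(q + 14) = (-3 + q)*(14 + q))
(x(-2)*g(10))*161 - F = ((-42 + (-2)² + 11*(-2))*10)*161 - 1*(-1/2264829) = ((-42 + 4 - 22)*10)*161 + 1/2264829 = -60*10*161 + 1/2264829 = -600*161 + 1/2264829 = -96600 + 1/2264829 = -218782481399/2264829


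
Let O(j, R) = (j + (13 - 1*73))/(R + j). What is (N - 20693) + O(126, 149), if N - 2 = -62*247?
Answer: -900119/25 ≈ -36005.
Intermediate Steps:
N = -15312 (N = 2 - 62*247 = 2 - 15314 = -15312)
O(j, R) = (-60 + j)/(R + j) (O(j, R) = (j + (13 - 73))/(R + j) = (j - 60)/(R + j) = (-60 + j)/(R + j))
(N - 20693) + O(126, 149) = (-15312 - 20693) + (-60 + 126)/(149 + 126) = -36005 + 66/275 = -36005 + (1/275)*66 = -36005 + 6/25 = -900119/25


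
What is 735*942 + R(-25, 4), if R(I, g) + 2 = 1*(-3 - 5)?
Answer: 692360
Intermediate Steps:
R(I, g) = -10 (R(I, g) = -2 + 1*(-3 - 5) = -2 + 1*(-8) = -2 - 8 = -10)
735*942 + R(-25, 4) = 735*942 - 10 = 692370 - 10 = 692360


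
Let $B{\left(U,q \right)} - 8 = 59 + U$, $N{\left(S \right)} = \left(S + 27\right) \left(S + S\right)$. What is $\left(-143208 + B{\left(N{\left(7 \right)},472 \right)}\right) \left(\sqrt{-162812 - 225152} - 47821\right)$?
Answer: $6822382965 - 285330 i \sqrt{96991} \approx 6.8224 \cdot 10^{9} - 8.8861 \cdot 10^{7} i$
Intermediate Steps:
$N{\left(S \right)} = 2 S \left(27 + S\right)$ ($N{\left(S \right)} = \left(27 + S\right) 2 S = 2 S \left(27 + S\right)$)
$B{\left(U,q \right)} = 67 + U$ ($B{\left(U,q \right)} = 8 + \left(59 + U\right) = 67 + U$)
$\left(-143208 + B{\left(N{\left(7 \right)},472 \right)}\right) \left(\sqrt{-162812 - 225152} - 47821\right) = \left(-143208 + \left(67 + 2 \cdot 7 \left(27 + 7\right)\right)\right) \left(\sqrt{-162812 - 225152} - 47821\right) = \left(-143208 + \left(67 + 2 \cdot 7 \cdot 34\right)\right) \left(\sqrt{-387964} - 47821\right) = \left(-143208 + \left(67 + 476\right)\right) \left(2 i \sqrt{96991} - 47821\right) = \left(-143208 + 543\right) \left(-47821 + 2 i \sqrt{96991}\right) = - 142665 \left(-47821 + 2 i \sqrt{96991}\right) = 6822382965 - 285330 i \sqrt{96991}$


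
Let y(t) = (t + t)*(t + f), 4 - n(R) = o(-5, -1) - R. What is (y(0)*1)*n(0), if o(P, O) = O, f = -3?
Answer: 0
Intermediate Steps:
n(R) = 5 + R (n(R) = 4 - (-1 - R) = 4 + (1 + R) = 5 + R)
y(t) = 2*t*(-3 + t) (y(t) = (t + t)*(t - 3) = (2*t)*(-3 + t) = 2*t*(-3 + t))
(y(0)*1)*n(0) = ((2*0*(-3 + 0))*1)*(5 + 0) = ((2*0*(-3))*1)*5 = (0*1)*5 = 0*5 = 0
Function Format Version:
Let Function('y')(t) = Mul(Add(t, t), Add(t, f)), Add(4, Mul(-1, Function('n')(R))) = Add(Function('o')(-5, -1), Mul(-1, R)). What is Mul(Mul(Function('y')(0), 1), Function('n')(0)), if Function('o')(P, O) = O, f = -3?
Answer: 0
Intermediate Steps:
Function('n')(R) = Add(5, R) (Function('n')(R) = Add(4, Mul(-1, Add(-1, Mul(-1, R)))) = Add(4, Add(1, R)) = Add(5, R))
Function('y')(t) = Mul(2, t, Add(-3, t)) (Function('y')(t) = Mul(Add(t, t), Add(t, -3)) = Mul(Mul(2, t), Add(-3, t)) = Mul(2, t, Add(-3, t)))
Mul(Mul(Function('y')(0), 1), Function('n')(0)) = Mul(Mul(Mul(2, 0, Add(-3, 0)), 1), Add(5, 0)) = Mul(Mul(Mul(2, 0, -3), 1), 5) = Mul(Mul(0, 1), 5) = Mul(0, 5) = 0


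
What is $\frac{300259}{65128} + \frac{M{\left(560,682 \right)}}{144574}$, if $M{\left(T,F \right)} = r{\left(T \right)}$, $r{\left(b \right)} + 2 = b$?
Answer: $\frac{21722993045}{4707907736} \approx 4.6142$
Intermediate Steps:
$r{\left(b \right)} = -2 + b$
$M{\left(T,F \right)} = -2 + T$
$\frac{300259}{65128} + \frac{M{\left(560,682 \right)}}{144574} = \frac{300259}{65128} + \frac{-2 + 560}{144574} = 300259 \cdot \frac{1}{65128} + 558 \cdot \frac{1}{144574} = \frac{300259}{65128} + \frac{279}{72287} = \frac{21722993045}{4707907736}$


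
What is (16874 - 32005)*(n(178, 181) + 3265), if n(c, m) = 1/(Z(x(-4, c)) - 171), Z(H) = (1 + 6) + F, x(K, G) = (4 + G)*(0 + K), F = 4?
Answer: -7904419269/160 ≈ -4.9403e+7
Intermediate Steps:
x(K, G) = K*(4 + G) (x(K, G) = (4 + G)*K = K*(4 + G))
Z(H) = 11 (Z(H) = (1 + 6) + 4 = 7 + 4 = 11)
n(c, m) = -1/160 (n(c, m) = 1/(11 - 171) = 1/(-160) = -1/160)
(16874 - 32005)*(n(178, 181) + 3265) = (16874 - 32005)*(-1/160 + 3265) = -15131*522399/160 = -7904419269/160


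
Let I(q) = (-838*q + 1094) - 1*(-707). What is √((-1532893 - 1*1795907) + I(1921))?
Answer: 3*I*√548533 ≈ 2221.9*I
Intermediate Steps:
I(q) = 1801 - 838*q (I(q) = (1094 - 838*q) + 707 = 1801 - 838*q)
√((-1532893 - 1*1795907) + I(1921)) = √((-1532893 - 1*1795907) + (1801 - 838*1921)) = √((-1532893 - 1795907) + (1801 - 1609798)) = √(-3328800 - 1607997) = √(-4936797) = 3*I*√548533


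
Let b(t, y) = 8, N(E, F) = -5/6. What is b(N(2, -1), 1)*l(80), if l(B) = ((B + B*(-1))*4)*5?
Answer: 0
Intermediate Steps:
N(E, F) = -⅚ (N(E, F) = -5*⅙ = -⅚)
l(B) = 0 (l(B) = ((B - B)*4)*5 = (0*4)*5 = 0*5 = 0)
b(N(2, -1), 1)*l(80) = 8*0 = 0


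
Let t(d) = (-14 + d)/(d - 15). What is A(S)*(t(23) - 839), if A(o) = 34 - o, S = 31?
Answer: -20109/8 ≈ -2513.6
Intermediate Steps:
t(d) = (-14 + d)/(-15 + d)
A(S)*(t(23) - 839) = (34 - 1*31)*((-14 + 23)/(-15 + 23) - 839) = (34 - 31)*(9/8 - 839) = 3*((⅛)*9 - 839) = 3*(9/8 - 839) = 3*(-6703/8) = -20109/8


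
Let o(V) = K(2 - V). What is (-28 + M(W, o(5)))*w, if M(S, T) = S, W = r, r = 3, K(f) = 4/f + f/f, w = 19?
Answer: -475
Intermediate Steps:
K(f) = 1 + 4/f (K(f) = 4/f + 1 = 1 + 4/f)
o(V) = (6 - V)/(2 - V) (o(V) = (4 + (2 - V))/(2 - V) = (6 - V)/(2 - V))
W = 3
(-28 + M(W, o(5)))*w = (-28 + 3)*19 = -25*19 = -475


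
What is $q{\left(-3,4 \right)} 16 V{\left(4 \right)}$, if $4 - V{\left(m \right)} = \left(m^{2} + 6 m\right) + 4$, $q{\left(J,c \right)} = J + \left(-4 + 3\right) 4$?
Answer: $4480$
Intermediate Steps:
$q{\left(J,c \right)} = -4 + J$ ($q{\left(J,c \right)} = J - 4 = -4 + J$)
$V{\left(m \right)} = - m^{2} - 6 m$ ($V{\left(m \right)} = 4 - \left(\left(m^{2} + 6 m\right) + 4\right) = 4 - \left(4 + m^{2} + 6 m\right) = - m^{2} - 6 m$)
$q{\left(-3,4 \right)} 16 V{\left(4 \right)} = \left(-4 - 3\right) 16 \left(\left(-1\right) 4 \left(6 + 4\right)\right) = \left(-7\right) 16 \left(\left(-1\right) 4 \cdot 10\right) = \left(-112\right) \left(-40\right) = 4480$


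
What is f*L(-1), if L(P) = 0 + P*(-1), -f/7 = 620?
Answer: -4340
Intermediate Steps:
f = -4340 (f = -7*620 = -4340)
L(P) = -P (L(P) = 0 - P = -P)
f*L(-1) = -(-4340)*(-1) = -4340*1 = -4340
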